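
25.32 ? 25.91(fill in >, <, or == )<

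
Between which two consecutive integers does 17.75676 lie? 17 and 18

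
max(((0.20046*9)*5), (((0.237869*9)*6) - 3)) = 9.844926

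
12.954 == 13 False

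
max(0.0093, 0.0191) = 0.0191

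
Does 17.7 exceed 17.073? Yes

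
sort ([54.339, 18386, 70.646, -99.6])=[-99.6, 54.339, 70.646, 18386]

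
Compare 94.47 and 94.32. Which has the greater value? 94.47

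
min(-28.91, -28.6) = -28.91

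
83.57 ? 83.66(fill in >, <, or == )<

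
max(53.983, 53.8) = 53.983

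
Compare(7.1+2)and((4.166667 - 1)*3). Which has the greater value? ((4.166667 - 1)*3)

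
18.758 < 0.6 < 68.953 False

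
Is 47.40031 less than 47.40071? Yes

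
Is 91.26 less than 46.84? No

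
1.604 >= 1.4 True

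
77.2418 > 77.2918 False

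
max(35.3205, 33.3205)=35.3205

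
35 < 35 False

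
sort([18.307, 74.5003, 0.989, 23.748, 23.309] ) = [0.989, 18.307, 23.309, 23.748, 74.5003]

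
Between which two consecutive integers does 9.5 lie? 9 and 10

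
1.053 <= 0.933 False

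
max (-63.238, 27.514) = 27.514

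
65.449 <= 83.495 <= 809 True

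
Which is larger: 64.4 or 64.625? 64.625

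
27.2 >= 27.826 False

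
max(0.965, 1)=1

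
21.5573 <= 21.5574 True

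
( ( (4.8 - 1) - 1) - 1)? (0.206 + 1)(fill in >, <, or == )>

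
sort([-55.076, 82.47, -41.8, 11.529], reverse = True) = [82.47, 11.529, -41.8, -55.076]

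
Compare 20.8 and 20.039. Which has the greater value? 20.8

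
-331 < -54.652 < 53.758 True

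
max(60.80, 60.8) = 60.8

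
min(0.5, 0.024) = 0.024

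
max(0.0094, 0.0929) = 0.0929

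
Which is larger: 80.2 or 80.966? 80.966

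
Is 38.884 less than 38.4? No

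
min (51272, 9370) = 9370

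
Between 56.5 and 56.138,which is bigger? 56.5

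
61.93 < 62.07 True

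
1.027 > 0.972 True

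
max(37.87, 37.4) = 37.87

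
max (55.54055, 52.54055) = 55.54055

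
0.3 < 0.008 False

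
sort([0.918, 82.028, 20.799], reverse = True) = [82.028, 20.799, 0.918]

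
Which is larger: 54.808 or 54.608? 54.808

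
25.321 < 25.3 False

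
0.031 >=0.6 False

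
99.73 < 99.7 False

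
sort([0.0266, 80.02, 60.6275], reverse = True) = [80.02, 60.6275, 0.0266]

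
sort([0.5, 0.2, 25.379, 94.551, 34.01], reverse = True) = [94.551, 34.01, 25.379, 0.5, 0.2]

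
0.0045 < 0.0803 True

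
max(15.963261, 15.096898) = 15.963261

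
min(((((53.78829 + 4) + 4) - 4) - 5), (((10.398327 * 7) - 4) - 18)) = 50.788289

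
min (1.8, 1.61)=1.61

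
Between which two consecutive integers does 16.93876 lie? 16 and 17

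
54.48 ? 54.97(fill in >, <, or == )<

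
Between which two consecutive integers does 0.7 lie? 0 and 1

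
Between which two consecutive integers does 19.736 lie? 19 and 20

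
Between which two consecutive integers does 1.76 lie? 1 and 2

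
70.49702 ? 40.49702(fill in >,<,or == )>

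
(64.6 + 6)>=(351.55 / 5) True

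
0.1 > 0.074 True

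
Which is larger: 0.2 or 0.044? 0.2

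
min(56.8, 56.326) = 56.326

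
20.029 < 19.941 False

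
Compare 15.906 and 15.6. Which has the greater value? 15.906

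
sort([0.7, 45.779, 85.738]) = [0.7, 45.779, 85.738]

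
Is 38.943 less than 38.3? No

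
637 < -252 False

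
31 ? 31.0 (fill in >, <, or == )==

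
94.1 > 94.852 False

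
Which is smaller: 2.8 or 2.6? 2.6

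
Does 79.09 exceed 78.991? Yes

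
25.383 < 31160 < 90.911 False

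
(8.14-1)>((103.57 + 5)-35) False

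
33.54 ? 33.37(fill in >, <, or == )>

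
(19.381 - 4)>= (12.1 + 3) True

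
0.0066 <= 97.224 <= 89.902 False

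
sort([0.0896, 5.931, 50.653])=[0.0896, 5.931, 50.653]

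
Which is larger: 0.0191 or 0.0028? 0.0191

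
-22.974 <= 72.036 True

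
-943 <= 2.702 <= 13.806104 True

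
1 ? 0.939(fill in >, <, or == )>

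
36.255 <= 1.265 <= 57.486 False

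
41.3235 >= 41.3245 False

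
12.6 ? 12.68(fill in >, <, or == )<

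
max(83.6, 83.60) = 83.60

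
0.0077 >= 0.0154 False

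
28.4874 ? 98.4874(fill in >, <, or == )<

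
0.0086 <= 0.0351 True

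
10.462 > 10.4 True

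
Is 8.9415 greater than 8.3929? Yes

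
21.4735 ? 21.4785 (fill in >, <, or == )<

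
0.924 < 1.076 True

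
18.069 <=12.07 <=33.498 False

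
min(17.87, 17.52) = 17.52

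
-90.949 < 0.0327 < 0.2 True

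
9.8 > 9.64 True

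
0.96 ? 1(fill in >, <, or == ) <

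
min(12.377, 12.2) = 12.2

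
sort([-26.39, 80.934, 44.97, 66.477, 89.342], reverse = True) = [89.342, 80.934, 66.477, 44.97, -26.39]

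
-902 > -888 False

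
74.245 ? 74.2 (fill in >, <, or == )>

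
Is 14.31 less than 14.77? Yes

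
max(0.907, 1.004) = 1.004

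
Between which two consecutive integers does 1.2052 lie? 1 and 2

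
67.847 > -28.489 True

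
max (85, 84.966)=85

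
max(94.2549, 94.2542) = 94.2549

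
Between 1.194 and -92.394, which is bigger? 1.194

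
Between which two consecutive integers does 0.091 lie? 0 and 1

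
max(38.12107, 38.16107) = 38.16107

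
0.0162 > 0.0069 True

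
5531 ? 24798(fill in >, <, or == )<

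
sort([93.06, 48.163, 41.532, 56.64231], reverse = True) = [93.06, 56.64231, 48.163, 41.532]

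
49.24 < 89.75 True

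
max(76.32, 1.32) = 76.32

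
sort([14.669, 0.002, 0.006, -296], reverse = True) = [14.669, 0.006, 0.002, -296]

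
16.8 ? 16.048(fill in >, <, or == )>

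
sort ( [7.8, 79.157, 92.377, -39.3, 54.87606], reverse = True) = [92.377, 79.157, 54.87606, 7.8, -39.3]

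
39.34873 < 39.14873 False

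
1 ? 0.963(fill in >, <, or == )>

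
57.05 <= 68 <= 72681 True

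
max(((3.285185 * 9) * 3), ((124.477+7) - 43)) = 88.699995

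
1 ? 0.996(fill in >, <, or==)>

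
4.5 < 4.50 False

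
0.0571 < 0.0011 False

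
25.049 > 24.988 True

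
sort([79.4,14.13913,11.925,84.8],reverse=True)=[84.8,79.4,14.13913,11.925]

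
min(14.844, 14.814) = 14.814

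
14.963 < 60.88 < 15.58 False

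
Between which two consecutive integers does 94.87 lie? 94 and 95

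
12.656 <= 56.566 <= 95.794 True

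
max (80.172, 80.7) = 80.7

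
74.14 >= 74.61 False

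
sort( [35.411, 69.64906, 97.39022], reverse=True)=[97.39022, 69.64906, 35.411]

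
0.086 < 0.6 True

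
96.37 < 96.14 False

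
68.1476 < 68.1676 True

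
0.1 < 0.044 False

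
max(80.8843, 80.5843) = 80.8843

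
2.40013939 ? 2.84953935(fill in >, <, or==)<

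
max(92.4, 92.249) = 92.4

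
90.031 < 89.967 False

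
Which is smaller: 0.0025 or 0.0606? 0.0025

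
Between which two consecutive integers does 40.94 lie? 40 and 41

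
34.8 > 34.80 False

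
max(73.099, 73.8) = 73.8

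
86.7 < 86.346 False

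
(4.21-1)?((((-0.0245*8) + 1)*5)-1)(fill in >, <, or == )>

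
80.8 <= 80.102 False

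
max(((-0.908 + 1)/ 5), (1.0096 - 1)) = 0.0184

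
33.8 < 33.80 False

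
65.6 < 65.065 False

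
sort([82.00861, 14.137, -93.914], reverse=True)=[82.00861, 14.137, -93.914]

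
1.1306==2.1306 False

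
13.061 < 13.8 True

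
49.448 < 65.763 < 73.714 True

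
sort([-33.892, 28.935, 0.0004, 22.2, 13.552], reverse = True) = [28.935, 22.2, 13.552, 0.0004, -33.892]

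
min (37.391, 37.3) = 37.3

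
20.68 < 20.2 False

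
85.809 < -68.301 False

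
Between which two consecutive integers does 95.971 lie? 95 and 96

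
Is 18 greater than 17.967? Yes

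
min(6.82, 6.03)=6.03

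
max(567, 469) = 567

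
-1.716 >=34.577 False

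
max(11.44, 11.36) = 11.44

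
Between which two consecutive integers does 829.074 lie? 829 and 830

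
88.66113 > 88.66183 False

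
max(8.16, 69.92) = 69.92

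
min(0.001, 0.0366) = 0.001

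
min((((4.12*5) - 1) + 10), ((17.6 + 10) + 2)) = 29.6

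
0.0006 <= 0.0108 True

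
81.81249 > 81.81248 True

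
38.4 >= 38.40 True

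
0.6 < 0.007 False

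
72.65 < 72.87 True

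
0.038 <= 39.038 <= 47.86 True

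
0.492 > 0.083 True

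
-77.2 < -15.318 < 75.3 True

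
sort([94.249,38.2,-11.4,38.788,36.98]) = [-11.4,36.98,38.2,38.788,94.249]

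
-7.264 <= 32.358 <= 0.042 False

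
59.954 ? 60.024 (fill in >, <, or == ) <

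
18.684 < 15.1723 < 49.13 False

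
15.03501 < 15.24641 True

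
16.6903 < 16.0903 False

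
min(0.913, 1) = 0.913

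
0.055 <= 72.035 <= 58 False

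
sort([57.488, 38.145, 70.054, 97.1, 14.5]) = [14.5, 38.145, 57.488, 70.054, 97.1]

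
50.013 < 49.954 False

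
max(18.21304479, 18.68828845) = 18.68828845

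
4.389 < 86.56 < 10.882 False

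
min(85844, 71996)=71996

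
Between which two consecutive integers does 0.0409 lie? 0 and 1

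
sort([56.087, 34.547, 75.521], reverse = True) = [75.521, 56.087, 34.547]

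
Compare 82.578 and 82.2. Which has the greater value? 82.578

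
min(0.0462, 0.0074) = 0.0074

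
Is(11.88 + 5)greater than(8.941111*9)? No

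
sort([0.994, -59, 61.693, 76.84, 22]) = [-59, 0.994, 22, 61.693, 76.84]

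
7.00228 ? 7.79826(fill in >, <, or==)<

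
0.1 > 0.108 False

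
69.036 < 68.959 False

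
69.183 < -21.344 False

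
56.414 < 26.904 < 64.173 False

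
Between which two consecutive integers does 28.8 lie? 28 and 29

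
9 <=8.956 False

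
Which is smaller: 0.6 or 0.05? 0.05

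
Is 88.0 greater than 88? No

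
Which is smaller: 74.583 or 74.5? 74.5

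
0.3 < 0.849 True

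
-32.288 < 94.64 True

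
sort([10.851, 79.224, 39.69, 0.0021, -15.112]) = [-15.112, 0.0021, 10.851, 39.69, 79.224]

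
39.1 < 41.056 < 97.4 True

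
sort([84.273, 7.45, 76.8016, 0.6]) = [0.6, 7.45, 76.8016, 84.273]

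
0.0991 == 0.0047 False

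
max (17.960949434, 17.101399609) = 17.960949434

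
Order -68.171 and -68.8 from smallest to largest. -68.8, -68.171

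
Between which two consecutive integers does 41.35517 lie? 41 and 42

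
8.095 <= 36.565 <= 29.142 False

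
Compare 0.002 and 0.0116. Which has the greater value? 0.0116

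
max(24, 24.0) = 24.0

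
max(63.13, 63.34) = 63.34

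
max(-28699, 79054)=79054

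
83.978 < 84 True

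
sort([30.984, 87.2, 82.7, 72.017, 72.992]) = [30.984, 72.017, 72.992, 82.7, 87.2]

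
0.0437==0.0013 False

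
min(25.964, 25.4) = 25.4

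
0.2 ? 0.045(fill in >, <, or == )>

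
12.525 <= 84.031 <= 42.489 False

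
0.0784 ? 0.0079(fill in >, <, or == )>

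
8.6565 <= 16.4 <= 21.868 True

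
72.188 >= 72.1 True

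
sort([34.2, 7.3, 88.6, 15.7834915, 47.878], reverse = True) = [88.6, 47.878, 34.2, 15.7834915, 7.3]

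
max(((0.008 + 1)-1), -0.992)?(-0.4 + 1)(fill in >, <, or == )<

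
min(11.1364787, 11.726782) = 11.1364787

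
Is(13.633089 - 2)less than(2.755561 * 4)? No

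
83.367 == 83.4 False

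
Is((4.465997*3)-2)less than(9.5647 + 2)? Yes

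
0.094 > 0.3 False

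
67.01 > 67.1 False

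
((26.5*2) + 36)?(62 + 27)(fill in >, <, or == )==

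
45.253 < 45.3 True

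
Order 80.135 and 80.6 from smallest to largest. 80.135, 80.6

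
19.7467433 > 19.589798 True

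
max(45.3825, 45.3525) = 45.3825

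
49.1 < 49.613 True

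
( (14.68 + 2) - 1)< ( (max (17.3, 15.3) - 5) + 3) False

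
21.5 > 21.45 True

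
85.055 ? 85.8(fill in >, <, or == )<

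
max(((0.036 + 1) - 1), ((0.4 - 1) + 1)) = 0.4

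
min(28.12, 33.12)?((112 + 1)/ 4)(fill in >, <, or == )<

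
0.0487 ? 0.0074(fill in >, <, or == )>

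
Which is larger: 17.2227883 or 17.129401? 17.2227883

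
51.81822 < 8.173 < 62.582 False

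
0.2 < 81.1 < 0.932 False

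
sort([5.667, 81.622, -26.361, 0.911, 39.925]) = [-26.361, 0.911, 5.667, 39.925, 81.622]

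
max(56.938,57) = 57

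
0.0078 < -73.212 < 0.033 False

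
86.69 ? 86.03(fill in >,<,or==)>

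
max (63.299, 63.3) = 63.3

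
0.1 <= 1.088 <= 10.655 True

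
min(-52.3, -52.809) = -52.809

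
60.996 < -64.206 False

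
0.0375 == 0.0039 False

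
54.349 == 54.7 False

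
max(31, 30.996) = 31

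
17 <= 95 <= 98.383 True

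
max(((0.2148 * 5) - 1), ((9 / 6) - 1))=0.5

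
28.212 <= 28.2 False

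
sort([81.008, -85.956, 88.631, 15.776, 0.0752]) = [-85.956, 0.0752, 15.776, 81.008, 88.631]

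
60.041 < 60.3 True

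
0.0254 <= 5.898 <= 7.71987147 True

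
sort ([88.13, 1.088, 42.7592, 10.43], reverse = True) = [88.13, 42.7592, 10.43, 1.088]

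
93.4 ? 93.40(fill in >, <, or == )==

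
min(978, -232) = -232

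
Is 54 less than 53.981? No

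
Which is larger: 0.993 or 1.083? 1.083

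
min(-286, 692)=-286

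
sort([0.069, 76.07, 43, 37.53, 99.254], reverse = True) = [99.254, 76.07, 43, 37.53, 0.069]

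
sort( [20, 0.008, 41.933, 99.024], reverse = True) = [99.024, 41.933, 20, 0.008]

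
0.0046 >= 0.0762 False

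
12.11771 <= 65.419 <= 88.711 True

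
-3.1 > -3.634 True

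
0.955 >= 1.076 False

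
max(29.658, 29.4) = 29.658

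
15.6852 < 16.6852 True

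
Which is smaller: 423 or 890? 423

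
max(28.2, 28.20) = 28.20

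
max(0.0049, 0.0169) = 0.0169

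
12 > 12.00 False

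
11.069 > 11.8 False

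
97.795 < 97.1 False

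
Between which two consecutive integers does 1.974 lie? 1 and 2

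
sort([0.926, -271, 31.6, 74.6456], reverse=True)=[74.6456, 31.6, 0.926, -271]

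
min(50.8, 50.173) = 50.173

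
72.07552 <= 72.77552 True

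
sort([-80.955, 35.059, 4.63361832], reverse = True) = [35.059, 4.63361832, -80.955]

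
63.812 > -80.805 True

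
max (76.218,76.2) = 76.218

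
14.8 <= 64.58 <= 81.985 True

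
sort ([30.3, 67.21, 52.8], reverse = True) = [67.21, 52.8, 30.3]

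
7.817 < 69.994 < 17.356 False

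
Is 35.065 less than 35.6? Yes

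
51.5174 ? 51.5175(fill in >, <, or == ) <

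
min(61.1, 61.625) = 61.1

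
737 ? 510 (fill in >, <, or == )>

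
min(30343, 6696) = 6696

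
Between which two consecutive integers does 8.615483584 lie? 8 and 9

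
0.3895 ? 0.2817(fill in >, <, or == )>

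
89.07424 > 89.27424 False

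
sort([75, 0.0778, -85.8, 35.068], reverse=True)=[75, 35.068, 0.0778, -85.8]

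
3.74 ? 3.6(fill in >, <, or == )>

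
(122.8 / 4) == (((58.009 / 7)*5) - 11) False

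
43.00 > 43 False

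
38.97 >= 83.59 False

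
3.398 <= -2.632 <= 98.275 False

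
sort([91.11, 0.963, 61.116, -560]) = [-560, 0.963, 61.116, 91.11]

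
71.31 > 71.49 False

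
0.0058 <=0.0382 True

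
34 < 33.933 False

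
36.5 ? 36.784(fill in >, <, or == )<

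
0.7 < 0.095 False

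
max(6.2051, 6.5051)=6.5051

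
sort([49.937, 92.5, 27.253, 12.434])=[12.434, 27.253, 49.937, 92.5]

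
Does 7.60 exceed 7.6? No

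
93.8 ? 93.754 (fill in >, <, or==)>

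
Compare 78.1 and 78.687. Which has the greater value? 78.687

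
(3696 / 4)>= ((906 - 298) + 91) True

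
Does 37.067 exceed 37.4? No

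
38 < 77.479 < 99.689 True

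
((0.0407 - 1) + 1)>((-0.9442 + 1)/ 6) True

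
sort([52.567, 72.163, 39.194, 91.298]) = [39.194, 52.567, 72.163, 91.298]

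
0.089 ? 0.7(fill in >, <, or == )<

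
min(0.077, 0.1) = 0.077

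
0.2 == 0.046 False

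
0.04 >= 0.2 False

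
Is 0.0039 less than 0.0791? Yes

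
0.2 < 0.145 False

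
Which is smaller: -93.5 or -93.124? -93.5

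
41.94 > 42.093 False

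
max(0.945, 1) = 1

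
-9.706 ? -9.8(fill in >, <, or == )>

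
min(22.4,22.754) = 22.4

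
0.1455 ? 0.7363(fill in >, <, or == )<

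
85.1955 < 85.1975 True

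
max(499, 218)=499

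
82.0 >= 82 True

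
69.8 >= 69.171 True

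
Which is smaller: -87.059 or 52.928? -87.059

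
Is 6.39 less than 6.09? No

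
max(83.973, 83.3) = 83.973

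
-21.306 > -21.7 True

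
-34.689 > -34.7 True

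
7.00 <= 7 True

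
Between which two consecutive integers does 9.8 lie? 9 and 10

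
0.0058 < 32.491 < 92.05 True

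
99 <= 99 True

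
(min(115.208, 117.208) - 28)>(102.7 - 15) False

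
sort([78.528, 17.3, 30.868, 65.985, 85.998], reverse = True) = [85.998, 78.528, 65.985, 30.868, 17.3]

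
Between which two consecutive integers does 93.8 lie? 93 and 94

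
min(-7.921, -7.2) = -7.921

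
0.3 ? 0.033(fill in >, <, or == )>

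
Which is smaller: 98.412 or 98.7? 98.412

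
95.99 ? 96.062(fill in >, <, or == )<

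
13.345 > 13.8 False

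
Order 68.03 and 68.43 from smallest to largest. 68.03,68.43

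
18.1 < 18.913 True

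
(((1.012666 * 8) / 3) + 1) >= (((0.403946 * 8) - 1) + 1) True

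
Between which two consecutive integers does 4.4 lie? 4 and 5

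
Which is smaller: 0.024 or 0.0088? 0.0088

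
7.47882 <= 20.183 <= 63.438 True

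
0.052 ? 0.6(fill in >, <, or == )<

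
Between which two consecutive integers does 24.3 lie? 24 and 25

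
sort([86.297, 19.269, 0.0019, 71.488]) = [0.0019, 19.269, 71.488, 86.297]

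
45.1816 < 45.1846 True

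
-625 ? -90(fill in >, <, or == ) <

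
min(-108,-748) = -748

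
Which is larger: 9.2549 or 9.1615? 9.2549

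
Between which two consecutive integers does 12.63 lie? 12 and 13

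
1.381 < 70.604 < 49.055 False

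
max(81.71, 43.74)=81.71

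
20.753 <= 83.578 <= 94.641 True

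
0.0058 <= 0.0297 True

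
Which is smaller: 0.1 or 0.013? 0.013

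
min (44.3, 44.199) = 44.199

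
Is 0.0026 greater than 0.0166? No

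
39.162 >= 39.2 False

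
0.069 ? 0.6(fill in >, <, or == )<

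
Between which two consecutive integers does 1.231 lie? 1 and 2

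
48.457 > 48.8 False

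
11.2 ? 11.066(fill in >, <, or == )>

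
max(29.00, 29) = 29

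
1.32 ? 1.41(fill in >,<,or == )<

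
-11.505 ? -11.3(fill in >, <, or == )<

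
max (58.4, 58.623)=58.623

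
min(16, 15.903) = 15.903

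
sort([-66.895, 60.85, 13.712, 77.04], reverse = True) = [77.04, 60.85, 13.712, -66.895]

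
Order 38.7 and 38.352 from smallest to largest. 38.352, 38.7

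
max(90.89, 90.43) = 90.89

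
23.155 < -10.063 False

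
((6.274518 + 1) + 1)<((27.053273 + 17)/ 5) True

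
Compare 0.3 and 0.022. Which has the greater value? 0.3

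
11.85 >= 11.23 True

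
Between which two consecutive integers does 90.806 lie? 90 and 91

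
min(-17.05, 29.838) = -17.05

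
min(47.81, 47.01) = 47.01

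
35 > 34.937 True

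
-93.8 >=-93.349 False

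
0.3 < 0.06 False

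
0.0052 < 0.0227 True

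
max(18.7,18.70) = 18.70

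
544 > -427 True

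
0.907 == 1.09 False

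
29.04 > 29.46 False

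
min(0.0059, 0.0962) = 0.0059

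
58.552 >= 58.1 True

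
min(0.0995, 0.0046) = 0.0046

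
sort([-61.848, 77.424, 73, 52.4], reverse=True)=[77.424, 73, 52.4, -61.848]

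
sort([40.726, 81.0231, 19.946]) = [19.946, 40.726, 81.0231]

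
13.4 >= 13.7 False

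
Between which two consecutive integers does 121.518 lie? 121 and 122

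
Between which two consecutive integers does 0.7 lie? 0 and 1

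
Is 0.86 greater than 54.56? No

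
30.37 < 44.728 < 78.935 True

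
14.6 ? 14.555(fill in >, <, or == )>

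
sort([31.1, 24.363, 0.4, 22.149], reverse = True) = [31.1, 24.363, 22.149, 0.4]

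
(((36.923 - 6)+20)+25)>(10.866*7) False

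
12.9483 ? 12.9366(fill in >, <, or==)>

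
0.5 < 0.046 False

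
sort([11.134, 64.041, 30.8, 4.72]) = [4.72, 11.134, 30.8, 64.041]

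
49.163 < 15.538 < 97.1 False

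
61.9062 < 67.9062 True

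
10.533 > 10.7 False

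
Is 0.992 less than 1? Yes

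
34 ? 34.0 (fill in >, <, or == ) ==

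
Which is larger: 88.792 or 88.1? 88.792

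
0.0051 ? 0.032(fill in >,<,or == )<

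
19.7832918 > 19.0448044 True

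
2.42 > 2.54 False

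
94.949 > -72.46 True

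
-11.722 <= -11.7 True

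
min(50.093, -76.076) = -76.076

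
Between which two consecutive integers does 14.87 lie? 14 and 15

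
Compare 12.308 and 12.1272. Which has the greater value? 12.308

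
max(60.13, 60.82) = 60.82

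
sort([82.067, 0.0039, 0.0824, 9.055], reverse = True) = [82.067, 9.055, 0.0824, 0.0039]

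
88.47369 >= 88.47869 False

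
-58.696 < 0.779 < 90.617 True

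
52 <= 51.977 False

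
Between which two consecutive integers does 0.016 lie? 0 and 1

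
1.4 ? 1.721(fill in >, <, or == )<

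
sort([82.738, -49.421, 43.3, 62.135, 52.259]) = [-49.421, 43.3, 52.259, 62.135, 82.738]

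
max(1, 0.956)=1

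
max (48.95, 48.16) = 48.95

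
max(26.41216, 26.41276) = 26.41276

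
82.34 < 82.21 False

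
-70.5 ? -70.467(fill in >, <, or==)<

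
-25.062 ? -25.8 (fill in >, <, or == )>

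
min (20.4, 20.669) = 20.4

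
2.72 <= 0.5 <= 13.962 False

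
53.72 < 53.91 True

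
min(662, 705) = 662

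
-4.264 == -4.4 False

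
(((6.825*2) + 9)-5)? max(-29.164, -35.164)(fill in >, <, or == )>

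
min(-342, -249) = -342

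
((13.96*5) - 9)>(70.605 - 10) True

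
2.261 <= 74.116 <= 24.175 False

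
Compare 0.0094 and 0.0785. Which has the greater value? 0.0785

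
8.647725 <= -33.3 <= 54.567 False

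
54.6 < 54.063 False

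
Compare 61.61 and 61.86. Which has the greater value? 61.86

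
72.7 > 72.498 True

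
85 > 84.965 True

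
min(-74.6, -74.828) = -74.828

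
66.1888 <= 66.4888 True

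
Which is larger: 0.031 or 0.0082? 0.031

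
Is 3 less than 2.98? No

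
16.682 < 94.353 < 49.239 False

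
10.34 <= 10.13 False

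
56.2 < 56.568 True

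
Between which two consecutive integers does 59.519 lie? 59 and 60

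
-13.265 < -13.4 False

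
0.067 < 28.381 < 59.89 True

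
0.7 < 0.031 False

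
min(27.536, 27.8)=27.536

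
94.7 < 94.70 False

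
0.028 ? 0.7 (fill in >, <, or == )<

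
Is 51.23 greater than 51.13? Yes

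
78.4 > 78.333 True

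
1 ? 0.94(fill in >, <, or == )>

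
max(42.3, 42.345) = 42.345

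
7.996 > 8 False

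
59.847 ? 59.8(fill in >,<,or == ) >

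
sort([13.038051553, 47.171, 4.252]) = [4.252, 13.038051553, 47.171]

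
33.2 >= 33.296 False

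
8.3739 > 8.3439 True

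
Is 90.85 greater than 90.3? Yes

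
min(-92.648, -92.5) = -92.648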